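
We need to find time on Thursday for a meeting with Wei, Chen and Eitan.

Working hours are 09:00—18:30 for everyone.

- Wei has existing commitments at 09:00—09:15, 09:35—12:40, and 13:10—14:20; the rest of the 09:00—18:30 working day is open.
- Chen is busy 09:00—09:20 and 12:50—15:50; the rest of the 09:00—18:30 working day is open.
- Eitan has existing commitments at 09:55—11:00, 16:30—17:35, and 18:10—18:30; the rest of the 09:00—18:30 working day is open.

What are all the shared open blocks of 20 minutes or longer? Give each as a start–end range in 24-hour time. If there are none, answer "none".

Wei free within 09:00–18:30: 09:15–09:35, 12:40–13:10, 14:20–18:30.
Chen free within 09:00–18:30: 09:20–12:50, 15:50–18:30.
Eitan free within 09:00–18:30: 09:00–09:55, 11:00–16:30, 17:35–18:10.
Wei ∩ Chen: 09:20–09:35, 12:40–12:50, 15:50–18:30.
Wei ∩ Chen ∩ Eitan: 09:20–09:35, 12:40–12:50, 15:50–16:30, 17:35–18:10.
Windows ≥ 20 min: 15:50–16:30, 17:35–18:10.

15:50–16:30, 17:35–18:10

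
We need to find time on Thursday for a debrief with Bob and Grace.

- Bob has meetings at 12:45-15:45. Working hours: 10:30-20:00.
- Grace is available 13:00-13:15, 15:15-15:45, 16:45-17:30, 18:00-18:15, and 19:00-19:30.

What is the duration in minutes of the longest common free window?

Bob free within 10:30–20:00: 10:30–12:45, 15:45–20:00.
Bob ∩ Grace: 16:45–17:30, 18:00–18:15, 19:00–19:30.
Common window lengths: 45, 15, 30 min; longest is 45.

45 minutes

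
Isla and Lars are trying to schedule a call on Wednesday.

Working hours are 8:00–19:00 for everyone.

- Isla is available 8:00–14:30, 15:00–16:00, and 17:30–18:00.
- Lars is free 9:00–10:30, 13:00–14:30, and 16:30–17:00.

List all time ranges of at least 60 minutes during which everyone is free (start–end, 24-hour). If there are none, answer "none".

09:00–10:30, 13:00–14:30

Isla ∩ Lars: 09:00–10:30, 13:00–14:30.
Windows ≥ 60 min: 09:00–10:30, 13:00–14:30.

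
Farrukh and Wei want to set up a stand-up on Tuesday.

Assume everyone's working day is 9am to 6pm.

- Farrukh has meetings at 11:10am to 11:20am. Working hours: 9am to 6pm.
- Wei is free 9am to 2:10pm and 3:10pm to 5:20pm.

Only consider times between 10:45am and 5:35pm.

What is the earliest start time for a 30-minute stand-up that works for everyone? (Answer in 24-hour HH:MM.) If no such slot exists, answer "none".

11:20

Farrukh free within 09:00–18:00: 09:00–11:10, 11:20–18:00.
Farrukh ∩ Wei: 09:00–11:10, 11:20–14:10, 15:10–17:20.
Restricted to 10:45–17:35: 10:45–11:10, 11:20–14:10, 15:10–17:20.
Windows ≥ 30 min: 11:20–14:10, 15:10–17:20.
Earliest such window starts at 11:20.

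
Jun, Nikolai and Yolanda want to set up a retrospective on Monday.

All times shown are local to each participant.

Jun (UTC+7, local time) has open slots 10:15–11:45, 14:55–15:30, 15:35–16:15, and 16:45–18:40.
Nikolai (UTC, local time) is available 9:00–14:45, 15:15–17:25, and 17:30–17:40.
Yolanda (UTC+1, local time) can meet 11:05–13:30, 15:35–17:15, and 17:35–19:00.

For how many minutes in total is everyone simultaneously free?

95 minutes

Jun → UTC: 03:15–04:45, 07:55–08:30, 08:35–09:15, 09:45–11:40.
Nikolai → UTC: 09:00–14:45, 15:15–17:25, 17:30–17:40.
Yolanda → UTC: 10:05–12:30, 14:35–16:15, 16:35–18:00.
Jun ∩ Nikolai: 09:00–09:15, 09:45–11:40.
Jun ∩ Nikolai ∩ Yolanda: 10:05–11:40.
Total common minutes: 95.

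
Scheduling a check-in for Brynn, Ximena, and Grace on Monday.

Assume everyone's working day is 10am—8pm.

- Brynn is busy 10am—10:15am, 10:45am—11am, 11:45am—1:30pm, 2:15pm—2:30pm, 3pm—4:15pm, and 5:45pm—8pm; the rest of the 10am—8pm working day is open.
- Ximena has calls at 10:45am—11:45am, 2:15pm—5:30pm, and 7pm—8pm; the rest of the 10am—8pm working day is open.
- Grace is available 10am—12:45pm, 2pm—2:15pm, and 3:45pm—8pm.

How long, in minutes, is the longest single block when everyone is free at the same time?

30 minutes

Brynn free within 10:00–20:00: 10:15–10:45, 11:00–11:45, 13:30–14:15, 14:30–15:00, 16:15–17:45.
Ximena free within 10:00–20:00: 10:00–10:45, 11:45–14:15, 17:30–19:00.
Brynn ∩ Ximena: 10:15–10:45, 13:30–14:15, 17:30–17:45.
Brynn ∩ Ximena ∩ Grace: 10:15–10:45, 14:00–14:15, 17:30–17:45.
Common window lengths: 30, 15, 15 min; longest is 30.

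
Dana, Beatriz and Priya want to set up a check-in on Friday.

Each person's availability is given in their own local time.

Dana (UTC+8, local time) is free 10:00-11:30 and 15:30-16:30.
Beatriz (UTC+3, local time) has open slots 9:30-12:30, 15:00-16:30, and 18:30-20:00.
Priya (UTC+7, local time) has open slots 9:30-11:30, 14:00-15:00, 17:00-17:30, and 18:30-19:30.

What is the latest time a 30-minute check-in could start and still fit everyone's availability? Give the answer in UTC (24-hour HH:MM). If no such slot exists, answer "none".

07:30

Dana → UTC: 02:00–03:30, 07:30–08:30.
Beatriz → UTC: 06:30–09:30, 12:00–13:30, 15:30–17:00.
Priya → UTC: 02:30–04:30, 07:00–08:00, 10:00–10:30, 11:30–12:30.
Dana ∩ Beatriz: 07:30–08:30.
Dana ∩ Beatriz ∩ Priya: 07:30–08:00.
Windows ≥ 30 min: 07:30–08:00.
Latest start in the last window 07:30–08:00 is 08:00 − 30 min = 07:30.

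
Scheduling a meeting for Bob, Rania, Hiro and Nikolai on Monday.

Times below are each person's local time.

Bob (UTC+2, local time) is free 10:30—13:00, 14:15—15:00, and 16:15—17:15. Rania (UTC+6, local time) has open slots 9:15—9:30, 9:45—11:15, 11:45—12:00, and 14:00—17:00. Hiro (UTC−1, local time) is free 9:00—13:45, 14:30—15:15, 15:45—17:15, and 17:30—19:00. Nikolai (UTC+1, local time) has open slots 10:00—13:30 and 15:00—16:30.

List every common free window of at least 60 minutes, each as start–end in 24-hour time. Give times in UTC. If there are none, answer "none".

Bob → UTC: 08:30–11:00, 12:15–13:00, 14:15–15:15.
Rania → UTC: 03:15–03:30, 03:45–05:15, 05:45–06:00, 08:00–11:00.
Hiro → UTC: 10:00–14:45, 15:30–16:15, 16:45–18:15, 18:30–20:00.
Nikolai → UTC: 09:00–12:30, 14:00–15:30.
Bob ∩ Rania: 08:30–11:00.
Bob ∩ Rania ∩ Hiro: 10:00–11:00.
Bob ∩ Rania ∩ Hiro ∩ Nikolai: 10:00–11:00.
Windows ≥ 60 min: 10:00–11:00.

10:00–11:00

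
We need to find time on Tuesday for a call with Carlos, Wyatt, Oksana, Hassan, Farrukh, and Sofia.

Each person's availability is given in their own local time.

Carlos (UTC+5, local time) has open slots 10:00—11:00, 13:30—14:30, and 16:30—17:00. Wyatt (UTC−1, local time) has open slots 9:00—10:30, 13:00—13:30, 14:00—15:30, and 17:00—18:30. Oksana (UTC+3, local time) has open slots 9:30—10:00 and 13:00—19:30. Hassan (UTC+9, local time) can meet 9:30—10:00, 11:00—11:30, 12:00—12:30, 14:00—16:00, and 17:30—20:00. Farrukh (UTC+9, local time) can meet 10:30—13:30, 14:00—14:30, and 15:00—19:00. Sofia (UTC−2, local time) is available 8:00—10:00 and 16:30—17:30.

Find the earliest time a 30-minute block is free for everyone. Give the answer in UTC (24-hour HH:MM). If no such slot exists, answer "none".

none

Carlos → UTC: 05:00–06:00, 08:30–09:30, 11:30–12:00.
Wyatt → UTC: 10:00–11:30, 14:00–14:30, 15:00–16:30, 18:00–19:30.
Oksana → UTC: 06:30–07:00, 10:00–16:30.
Hassan → UTC: 00:30–01:00, 02:00–02:30, 03:00–03:30, 05:00–07:00, 08:30–11:00.
Farrukh → UTC: 01:30–04:30, 05:00–05:30, 06:00–10:00.
Sofia → UTC: 10:00–12:00, 18:30–19:30.
Carlos ∩ Wyatt: (none).
Carlos ∩ Wyatt ∩ Oksana: (none).
Carlos ∩ Wyatt ∩ Oksana ∩ Hassan: (none).
Carlos ∩ Wyatt ∩ Oksana ∩ Hassan ∩ Farrukh: (none).
Carlos ∩ Wyatt ∩ Oksana ∩ Hassan ∩ Farrukh ∩ Sofia: (none).
Windows ≥ 30 min: (none).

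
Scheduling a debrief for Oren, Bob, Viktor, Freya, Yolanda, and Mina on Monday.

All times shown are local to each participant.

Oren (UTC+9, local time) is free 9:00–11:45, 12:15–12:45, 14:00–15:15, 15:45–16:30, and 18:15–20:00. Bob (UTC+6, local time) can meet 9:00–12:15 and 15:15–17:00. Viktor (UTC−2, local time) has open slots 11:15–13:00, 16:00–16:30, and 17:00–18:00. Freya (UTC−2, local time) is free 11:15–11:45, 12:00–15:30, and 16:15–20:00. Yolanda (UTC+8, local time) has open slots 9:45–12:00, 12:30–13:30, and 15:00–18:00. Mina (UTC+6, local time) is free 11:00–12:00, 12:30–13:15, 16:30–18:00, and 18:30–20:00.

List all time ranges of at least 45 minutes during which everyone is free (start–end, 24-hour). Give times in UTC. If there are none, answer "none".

Oren → UTC: 00:00–02:45, 03:15–03:45, 05:00–06:15, 06:45–07:30, 09:15–11:00.
Bob → UTC: 03:00–06:15, 09:15–11:00.
Viktor → UTC: 13:15–15:00, 18:00–18:30, 19:00–20:00.
Freya → UTC: 13:15–13:45, 14:00–17:30, 18:15–22:00.
Yolanda → UTC: 01:45–04:00, 04:30–05:30, 07:00–10:00.
Mina → UTC: 05:00–06:00, 06:30–07:15, 10:30–12:00, 12:30–14:00.
Oren ∩ Bob: 03:15–03:45, 05:00–06:15, 09:15–11:00.
Oren ∩ Bob ∩ Viktor: (none).
Oren ∩ Bob ∩ Viktor ∩ Freya: (none).
Oren ∩ Bob ∩ Viktor ∩ Freya ∩ Yolanda: (none).
Oren ∩ Bob ∩ Viktor ∩ Freya ∩ Yolanda ∩ Mina: (none).
Windows ≥ 45 min: (none).

none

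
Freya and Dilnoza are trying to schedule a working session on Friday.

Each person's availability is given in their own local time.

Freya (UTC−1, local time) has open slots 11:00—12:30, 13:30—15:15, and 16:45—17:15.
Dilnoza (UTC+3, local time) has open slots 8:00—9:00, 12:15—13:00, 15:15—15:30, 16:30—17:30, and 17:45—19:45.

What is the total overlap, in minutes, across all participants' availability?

105 minutes

Freya → UTC: 12:00–13:30, 14:30–16:15, 17:45–18:15.
Dilnoza → UTC: 05:00–06:00, 09:15–10:00, 12:15–12:30, 13:30–14:30, 14:45–16:45.
Freya ∩ Dilnoza: 12:15–12:30, 14:45–16:15.
Total common minutes: 15 + 90 = 105.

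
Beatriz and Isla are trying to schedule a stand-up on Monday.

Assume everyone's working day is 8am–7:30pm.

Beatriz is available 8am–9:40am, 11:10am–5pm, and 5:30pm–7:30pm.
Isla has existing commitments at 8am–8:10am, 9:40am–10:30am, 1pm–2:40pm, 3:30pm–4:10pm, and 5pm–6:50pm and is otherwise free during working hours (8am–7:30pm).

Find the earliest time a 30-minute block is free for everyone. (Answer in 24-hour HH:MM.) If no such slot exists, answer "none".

Isla free within 08:00–19:30: 08:10–09:40, 10:30–13:00, 14:40–15:30, 16:10–17:00, 18:50–19:30.
Beatriz ∩ Isla: 08:10–09:40, 11:10–13:00, 14:40–15:30, 16:10–17:00, 18:50–19:30.
Windows ≥ 30 min: 08:10–09:40, 11:10–13:00, 14:40–15:30, 16:10–17:00, 18:50–19:30.
Earliest such window starts at 08:10.

08:10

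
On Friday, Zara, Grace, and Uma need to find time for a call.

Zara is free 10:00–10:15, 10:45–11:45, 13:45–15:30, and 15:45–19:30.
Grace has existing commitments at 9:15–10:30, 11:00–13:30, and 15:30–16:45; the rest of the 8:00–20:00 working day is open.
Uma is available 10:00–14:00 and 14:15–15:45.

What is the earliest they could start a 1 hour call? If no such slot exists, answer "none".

Grace free within 08:00–20:00: 08:00–09:15, 10:30–11:00, 13:30–15:30, 16:45–20:00.
Zara ∩ Grace: 10:45–11:00, 13:45–15:30, 16:45–19:30.
Zara ∩ Grace ∩ Uma: 10:45–11:00, 13:45–14:00, 14:15–15:30.
Windows ≥ 60 min: 14:15–15:30.
Earliest such window starts at 14:15.

14:15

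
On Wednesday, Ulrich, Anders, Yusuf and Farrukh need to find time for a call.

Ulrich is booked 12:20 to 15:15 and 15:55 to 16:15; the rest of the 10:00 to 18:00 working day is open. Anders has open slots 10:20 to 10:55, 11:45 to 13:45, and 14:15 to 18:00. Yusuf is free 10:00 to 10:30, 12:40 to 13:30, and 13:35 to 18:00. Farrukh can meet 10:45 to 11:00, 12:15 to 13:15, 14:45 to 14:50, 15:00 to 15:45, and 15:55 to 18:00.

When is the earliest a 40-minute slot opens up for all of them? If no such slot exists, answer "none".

16:15

Ulrich free within 10:00–18:00: 10:00–12:20, 15:15–15:55, 16:15–18:00.
Ulrich ∩ Anders: 10:20–10:55, 11:45–12:20, 15:15–15:55, 16:15–18:00.
Ulrich ∩ Anders ∩ Yusuf: 10:20–10:30, 15:15–15:55, 16:15–18:00.
Ulrich ∩ Anders ∩ Yusuf ∩ Farrukh: 15:15–15:45, 16:15–18:00.
Windows ≥ 40 min: 16:15–18:00.
Earliest such window starts at 16:15.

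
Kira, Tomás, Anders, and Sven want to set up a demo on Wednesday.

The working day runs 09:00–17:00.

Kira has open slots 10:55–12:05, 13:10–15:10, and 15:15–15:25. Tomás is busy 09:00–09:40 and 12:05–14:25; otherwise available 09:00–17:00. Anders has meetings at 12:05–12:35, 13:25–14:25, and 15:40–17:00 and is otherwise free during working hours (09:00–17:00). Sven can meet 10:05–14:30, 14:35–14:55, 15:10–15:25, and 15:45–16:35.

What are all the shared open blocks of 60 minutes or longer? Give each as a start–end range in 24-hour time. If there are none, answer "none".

Tomás free within 09:00–17:00: 09:40–12:05, 14:25–17:00.
Anders free within 09:00–17:00: 09:00–12:05, 12:35–13:25, 14:25–15:40.
Kira ∩ Tomás: 10:55–12:05, 14:25–15:10, 15:15–15:25.
Kira ∩ Tomás ∩ Anders: 10:55–12:05, 14:25–15:10, 15:15–15:25.
Kira ∩ Tomás ∩ Anders ∩ Sven: 10:55–12:05, 14:25–14:30, 14:35–14:55, 15:15–15:25.
Windows ≥ 60 min: 10:55–12:05.

10:55–12:05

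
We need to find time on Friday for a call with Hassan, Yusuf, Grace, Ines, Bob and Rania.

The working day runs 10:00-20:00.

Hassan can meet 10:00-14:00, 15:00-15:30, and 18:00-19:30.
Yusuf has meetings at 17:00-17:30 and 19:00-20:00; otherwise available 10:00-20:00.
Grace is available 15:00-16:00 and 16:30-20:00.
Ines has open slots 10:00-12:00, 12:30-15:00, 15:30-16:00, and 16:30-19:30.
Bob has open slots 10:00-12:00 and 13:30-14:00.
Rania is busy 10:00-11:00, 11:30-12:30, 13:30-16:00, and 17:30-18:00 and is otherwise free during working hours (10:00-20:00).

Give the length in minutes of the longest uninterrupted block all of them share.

Yusuf free within 10:00–20:00: 10:00–17:00, 17:30–19:00.
Rania free within 10:00–20:00: 11:00–11:30, 12:30–13:30, 16:00–17:30, 18:00–20:00.
Hassan ∩ Yusuf: 10:00–14:00, 15:00–15:30, 18:00–19:00.
Hassan ∩ Yusuf ∩ Grace: 15:00–15:30, 18:00–19:00.
Hassan ∩ Yusuf ∩ Grace ∩ Ines: 18:00–19:00.
Hassan ∩ Yusuf ∩ Grace ∩ Ines ∩ Bob: (none).
Hassan ∩ Yusuf ∩ Grace ∩ Ines ∩ Bob ∩ Rania: (none).
No common window.

0 minutes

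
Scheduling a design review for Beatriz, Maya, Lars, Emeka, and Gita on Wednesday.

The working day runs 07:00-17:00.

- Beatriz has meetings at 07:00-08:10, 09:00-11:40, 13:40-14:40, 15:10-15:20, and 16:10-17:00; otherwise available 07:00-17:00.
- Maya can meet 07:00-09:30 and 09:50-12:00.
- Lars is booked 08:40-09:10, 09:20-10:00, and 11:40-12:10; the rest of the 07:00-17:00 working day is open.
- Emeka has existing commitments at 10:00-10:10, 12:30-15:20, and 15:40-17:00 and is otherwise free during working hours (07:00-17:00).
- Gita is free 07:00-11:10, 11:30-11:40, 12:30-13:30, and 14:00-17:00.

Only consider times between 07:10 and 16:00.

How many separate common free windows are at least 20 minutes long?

Beatriz free within 07:00–17:00: 08:10–09:00, 11:40–13:40, 14:40–15:10, 15:20–16:10.
Lars free within 07:00–17:00: 07:00–08:40, 09:10–09:20, 10:00–11:40, 12:10–17:00.
Emeka free within 07:00–17:00: 07:00–10:00, 10:10–12:30, 15:20–15:40.
Beatriz ∩ Maya: 08:10–09:00, 11:40–12:00.
Beatriz ∩ Maya ∩ Lars: 08:10–08:40.
Beatriz ∩ Maya ∩ Lars ∩ Emeka: 08:10–08:40.
Beatriz ∩ Maya ∩ Lars ∩ Emeka ∩ Gita: 08:10–08:40.
Restricted to 07:10–16:00: 08:10–08:40.
Windows ≥ 20 min: 08:10–08:40.
That's 1 window.

1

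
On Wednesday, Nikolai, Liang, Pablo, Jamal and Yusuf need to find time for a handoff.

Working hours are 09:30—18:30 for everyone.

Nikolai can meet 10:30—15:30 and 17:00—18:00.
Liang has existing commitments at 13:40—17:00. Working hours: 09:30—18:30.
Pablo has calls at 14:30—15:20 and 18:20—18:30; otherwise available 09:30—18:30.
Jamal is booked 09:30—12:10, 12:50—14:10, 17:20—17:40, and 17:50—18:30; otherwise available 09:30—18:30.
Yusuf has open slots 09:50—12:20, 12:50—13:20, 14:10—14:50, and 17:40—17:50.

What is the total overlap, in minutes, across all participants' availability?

Liang free within 09:30–18:30: 09:30–13:40, 17:00–18:30.
Pablo free within 09:30–18:30: 09:30–14:30, 15:20–18:20.
Jamal free within 09:30–18:30: 12:10–12:50, 14:10–17:20, 17:40–17:50.
Nikolai ∩ Liang: 10:30–13:40, 17:00–18:00.
Nikolai ∩ Liang ∩ Pablo: 10:30–13:40, 17:00–18:00.
Nikolai ∩ Liang ∩ Pablo ∩ Jamal: 12:10–12:50, 17:00–17:20, 17:40–17:50.
Nikolai ∩ Liang ∩ Pablo ∩ Jamal ∩ Yusuf: 12:10–12:20, 17:40–17:50.
Total common minutes: 10 + 10 = 20.

20 minutes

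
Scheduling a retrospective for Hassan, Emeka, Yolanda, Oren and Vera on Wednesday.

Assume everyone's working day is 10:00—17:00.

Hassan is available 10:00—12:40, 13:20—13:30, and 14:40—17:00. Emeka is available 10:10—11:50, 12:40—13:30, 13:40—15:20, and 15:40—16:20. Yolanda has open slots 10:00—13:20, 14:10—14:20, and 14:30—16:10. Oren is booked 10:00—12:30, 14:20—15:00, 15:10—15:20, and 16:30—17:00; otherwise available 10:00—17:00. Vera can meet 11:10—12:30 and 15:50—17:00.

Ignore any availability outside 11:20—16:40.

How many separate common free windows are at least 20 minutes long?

1

Oren free within 10:00–17:00: 12:30–14:20, 15:00–15:10, 15:20–16:30.
Hassan ∩ Emeka: 10:10–11:50, 13:20–13:30, 14:40–15:20, 15:40–16:20.
Hassan ∩ Emeka ∩ Yolanda: 10:10–11:50, 14:40–15:20, 15:40–16:10.
Hassan ∩ Emeka ∩ Yolanda ∩ Oren: 15:00–15:10, 15:40–16:10.
Hassan ∩ Emeka ∩ Yolanda ∩ Oren ∩ Vera: 15:50–16:10.
Restricted to 11:20–16:40: 15:50–16:10.
Windows ≥ 20 min: 15:50–16:10.
That's 1 window.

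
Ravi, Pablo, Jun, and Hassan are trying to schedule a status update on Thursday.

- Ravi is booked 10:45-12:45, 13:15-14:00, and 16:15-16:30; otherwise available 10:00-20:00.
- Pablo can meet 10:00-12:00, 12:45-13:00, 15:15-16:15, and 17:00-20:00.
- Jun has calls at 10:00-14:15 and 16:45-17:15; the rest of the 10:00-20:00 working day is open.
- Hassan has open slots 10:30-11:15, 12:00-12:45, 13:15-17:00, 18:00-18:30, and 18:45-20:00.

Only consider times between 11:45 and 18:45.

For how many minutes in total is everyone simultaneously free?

90 minutes

Ravi free within 10:00–20:00: 10:00–10:45, 12:45–13:15, 14:00–16:15, 16:30–20:00.
Jun free within 10:00–20:00: 14:15–16:45, 17:15–20:00.
Ravi ∩ Pablo: 10:00–10:45, 12:45–13:00, 15:15–16:15, 17:00–20:00.
Ravi ∩ Pablo ∩ Jun: 15:15–16:15, 17:15–20:00.
Ravi ∩ Pablo ∩ Jun ∩ Hassan: 15:15–16:15, 18:00–18:30, 18:45–20:00.
Restricted to 11:45–18:45: 15:15–16:15, 18:00–18:30.
Total common minutes: 60 + 30 = 90.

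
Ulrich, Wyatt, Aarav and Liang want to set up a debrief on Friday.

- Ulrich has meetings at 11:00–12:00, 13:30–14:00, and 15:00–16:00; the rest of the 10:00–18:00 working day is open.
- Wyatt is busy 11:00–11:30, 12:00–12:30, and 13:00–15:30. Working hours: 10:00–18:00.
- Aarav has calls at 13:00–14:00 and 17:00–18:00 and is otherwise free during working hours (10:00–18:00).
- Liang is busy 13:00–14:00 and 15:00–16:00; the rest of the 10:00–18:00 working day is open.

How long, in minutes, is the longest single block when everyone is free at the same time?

60 minutes

Ulrich free within 10:00–18:00: 10:00–11:00, 12:00–13:30, 14:00–15:00, 16:00–18:00.
Wyatt free within 10:00–18:00: 10:00–11:00, 11:30–12:00, 12:30–13:00, 15:30–18:00.
Aarav free within 10:00–18:00: 10:00–13:00, 14:00–17:00.
Liang free within 10:00–18:00: 10:00–13:00, 14:00–15:00, 16:00–18:00.
Ulrich ∩ Wyatt: 10:00–11:00, 12:30–13:00, 16:00–18:00.
Ulrich ∩ Wyatt ∩ Aarav: 10:00–11:00, 12:30–13:00, 16:00–17:00.
Ulrich ∩ Wyatt ∩ Aarav ∩ Liang: 10:00–11:00, 12:30–13:00, 16:00–17:00.
Common window lengths: 60, 30, 60 min; longest is 60.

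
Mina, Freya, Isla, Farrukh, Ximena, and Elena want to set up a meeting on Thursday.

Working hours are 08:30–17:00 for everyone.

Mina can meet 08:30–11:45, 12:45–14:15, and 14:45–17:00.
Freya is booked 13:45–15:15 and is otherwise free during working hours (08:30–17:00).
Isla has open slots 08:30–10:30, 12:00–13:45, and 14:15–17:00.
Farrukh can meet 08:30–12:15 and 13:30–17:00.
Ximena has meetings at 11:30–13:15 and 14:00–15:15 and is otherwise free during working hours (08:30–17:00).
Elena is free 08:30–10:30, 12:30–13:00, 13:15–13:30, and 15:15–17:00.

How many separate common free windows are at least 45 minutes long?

Freya free within 08:30–17:00: 08:30–13:45, 15:15–17:00.
Ximena free within 08:30–17:00: 08:30–11:30, 13:15–14:00, 15:15–17:00.
Mina ∩ Freya: 08:30–11:45, 12:45–13:45, 15:15–17:00.
Mina ∩ Freya ∩ Isla: 08:30–10:30, 12:45–13:45, 15:15–17:00.
Mina ∩ Freya ∩ Isla ∩ Farrukh: 08:30–10:30, 13:30–13:45, 15:15–17:00.
Mina ∩ Freya ∩ Isla ∩ Farrukh ∩ Ximena: 08:30–10:30, 13:30–13:45, 15:15–17:00.
Mina ∩ Freya ∩ Isla ∩ Farrukh ∩ Ximena ∩ Elena: 08:30–10:30, 15:15–17:00.
Windows ≥ 45 min: 08:30–10:30, 15:15–17:00.
That's 2 windows.

2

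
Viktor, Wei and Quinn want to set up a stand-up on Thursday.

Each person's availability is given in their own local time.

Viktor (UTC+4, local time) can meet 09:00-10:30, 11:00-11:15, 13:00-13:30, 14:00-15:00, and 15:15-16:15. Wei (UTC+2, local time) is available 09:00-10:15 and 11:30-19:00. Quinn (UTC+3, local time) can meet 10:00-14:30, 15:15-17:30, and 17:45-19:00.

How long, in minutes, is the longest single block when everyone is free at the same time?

60 minutes

Viktor → UTC: 05:00–06:30, 07:00–07:15, 09:00–09:30, 10:00–11:00, 11:15–12:15.
Wei → UTC: 07:00–08:15, 09:30–17:00.
Quinn → UTC: 07:00–11:30, 12:15–14:30, 14:45–16:00.
Viktor ∩ Wei: 07:00–07:15, 10:00–11:00, 11:15–12:15.
Viktor ∩ Wei ∩ Quinn: 07:00–07:15, 10:00–11:00, 11:15–11:30.
Common window lengths: 15, 60, 15 min; longest is 60.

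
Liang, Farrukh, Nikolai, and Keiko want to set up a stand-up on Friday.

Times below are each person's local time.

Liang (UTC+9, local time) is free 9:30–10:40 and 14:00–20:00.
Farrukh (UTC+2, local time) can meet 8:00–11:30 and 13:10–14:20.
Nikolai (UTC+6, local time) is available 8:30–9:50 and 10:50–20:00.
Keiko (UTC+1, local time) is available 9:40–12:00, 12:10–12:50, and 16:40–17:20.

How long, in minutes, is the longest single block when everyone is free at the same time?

50 minutes

Liang → UTC: 00:30–01:40, 05:00–11:00.
Farrukh → UTC: 06:00–09:30, 11:10–12:20.
Nikolai → UTC: 02:30–03:50, 04:50–14:00.
Keiko → UTC: 08:40–11:00, 11:10–11:50, 15:40–16:20.
Liang ∩ Farrukh: 06:00–09:30.
Liang ∩ Farrukh ∩ Nikolai: 06:00–09:30.
Liang ∩ Farrukh ∩ Nikolai ∩ Keiko: 08:40–09:30.
Single common window of 50 minutes.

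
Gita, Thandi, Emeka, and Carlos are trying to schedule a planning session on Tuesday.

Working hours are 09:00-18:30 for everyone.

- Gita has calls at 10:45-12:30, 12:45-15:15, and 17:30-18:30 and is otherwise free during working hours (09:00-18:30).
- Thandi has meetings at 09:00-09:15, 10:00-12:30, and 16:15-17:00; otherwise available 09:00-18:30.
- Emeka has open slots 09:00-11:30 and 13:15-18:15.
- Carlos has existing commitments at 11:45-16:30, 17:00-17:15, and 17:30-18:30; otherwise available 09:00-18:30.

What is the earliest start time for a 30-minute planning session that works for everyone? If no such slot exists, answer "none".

Gita free within 09:00–18:30: 09:00–10:45, 12:30–12:45, 15:15–17:30.
Thandi free within 09:00–18:30: 09:15–10:00, 12:30–16:15, 17:00–18:30.
Carlos free within 09:00–18:30: 09:00–11:45, 16:30–17:00, 17:15–17:30.
Gita ∩ Thandi: 09:15–10:00, 12:30–12:45, 15:15–16:15, 17:00–17:30.
Gita ∩ Thandi ∩ Emeka: 09:15–10:00, 15:15–16:15, 17:00–17:30.
Gita ∩ Thandi ∩ Emeka ∩ Carlos: 09:15–10:00, 17:15–17:30.
Windows ≥ 30 min: 09:15–10:00.
Earliest such window starts at 09:15.

09:15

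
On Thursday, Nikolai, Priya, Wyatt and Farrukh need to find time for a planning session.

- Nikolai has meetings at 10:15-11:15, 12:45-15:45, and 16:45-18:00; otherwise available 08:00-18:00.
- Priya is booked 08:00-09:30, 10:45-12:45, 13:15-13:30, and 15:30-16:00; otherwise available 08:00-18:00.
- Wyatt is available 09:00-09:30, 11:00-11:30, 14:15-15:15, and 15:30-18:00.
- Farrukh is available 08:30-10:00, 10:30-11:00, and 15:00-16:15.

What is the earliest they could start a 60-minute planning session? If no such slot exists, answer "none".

none

Nikolai free within 08:00–18:00: 08:00–10:15, 11:15–12:45, 15:45–16:45.
Priya free within 08:00–18:00: 09:30–10:45, 12:45–13:15, 13:30–15:30, 16:00–18:00.
Nikolai ∩ Priya: 09:30–10:15, 16:00–16:45.
Nikolai ∩ Priya ∩ Wyatt: 16:00–16:45.
Nikolai ∩ Priya ∩ Wyatt ∩ Farrukh: 16:00–16:15.
Windows ≥ 60 min: (none).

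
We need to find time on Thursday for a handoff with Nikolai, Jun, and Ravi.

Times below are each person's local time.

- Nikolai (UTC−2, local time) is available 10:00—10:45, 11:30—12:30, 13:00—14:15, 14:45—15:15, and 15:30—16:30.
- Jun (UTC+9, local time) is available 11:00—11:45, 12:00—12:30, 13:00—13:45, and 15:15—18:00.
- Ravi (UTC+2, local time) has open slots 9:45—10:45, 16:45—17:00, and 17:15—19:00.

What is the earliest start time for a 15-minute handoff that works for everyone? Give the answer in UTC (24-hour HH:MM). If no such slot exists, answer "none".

Nikolai → UTC: 12:00–12:45, 13:30–14:30, 15:00–16:15, 16:45–17:15, 17:30–18:30.
Jun → UTC: 02:00–02:45, 03:00–03:30, 04:00–04:45, 06:15–09:00.
Ravi → UTC: 07:45–08:45, 14:45–15:00, 15:15–17:00.
Nikolai ∩ Jun: (none).
Nikolai ∩ Jun ∩ Ravi: (none).
Windows ≥ 15 min: (none).

none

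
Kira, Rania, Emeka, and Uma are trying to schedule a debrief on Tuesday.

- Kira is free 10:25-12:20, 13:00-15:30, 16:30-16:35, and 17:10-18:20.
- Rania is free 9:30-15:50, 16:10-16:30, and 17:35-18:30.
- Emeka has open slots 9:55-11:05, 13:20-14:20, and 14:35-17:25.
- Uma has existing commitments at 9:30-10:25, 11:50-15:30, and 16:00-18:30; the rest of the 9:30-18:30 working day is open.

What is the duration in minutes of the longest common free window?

Uma free within 09:30–18:30: 10:25–11:50, 15:30–16:00.
Kira ∩ Rania: 10:25–12:20, 13:00–15:30, 17:35–18:20.
Kira ∩ Rania ∩ Emeka: 10:25–11:05, 13:20–14:20, 14:35–15:30.
Kira ∩ Rania ∩ Emeka ∩ Uma: 10:25–11:05.
Single common window of 40 minutes.

40 minutes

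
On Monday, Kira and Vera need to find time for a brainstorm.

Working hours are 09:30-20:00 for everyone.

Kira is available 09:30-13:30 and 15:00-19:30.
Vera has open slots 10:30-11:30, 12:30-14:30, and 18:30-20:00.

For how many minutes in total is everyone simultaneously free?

180 minutes

Kira ∩ Vera: 10:30–11:30, 12:30–13:30, 18:30–19:30.
Total common minutes: 60 + 60 + 60 = 180.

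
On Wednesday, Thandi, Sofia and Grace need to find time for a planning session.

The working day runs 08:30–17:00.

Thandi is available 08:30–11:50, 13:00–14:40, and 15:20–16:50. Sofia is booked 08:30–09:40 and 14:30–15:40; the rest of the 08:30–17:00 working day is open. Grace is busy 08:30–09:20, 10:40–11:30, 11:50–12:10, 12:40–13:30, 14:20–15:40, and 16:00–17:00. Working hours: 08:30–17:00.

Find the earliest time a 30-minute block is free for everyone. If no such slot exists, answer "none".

09:40

Sofia free within 08:30–17:00: 09:40–14:30, 15:40–17:00.
Grace free within 08:30–17:00: 09:20–10:40, 11:30–11:50, 12:10–12:40, 13:30–14:20, 15:40–16:00.
Thandi ∩ Sofia: 09:40–11:50, 13:00–14:30, 15:40–16:50.
Thandi ∩ Sofia ∩ Grace: 09:40–10:40, 11:30–11:50, 13:30–14:20, 15:40–16:00.
Windows ≥ 30 min: 09:40–10:40, 13:30–14:20.
Earliest such window starts at 09:40.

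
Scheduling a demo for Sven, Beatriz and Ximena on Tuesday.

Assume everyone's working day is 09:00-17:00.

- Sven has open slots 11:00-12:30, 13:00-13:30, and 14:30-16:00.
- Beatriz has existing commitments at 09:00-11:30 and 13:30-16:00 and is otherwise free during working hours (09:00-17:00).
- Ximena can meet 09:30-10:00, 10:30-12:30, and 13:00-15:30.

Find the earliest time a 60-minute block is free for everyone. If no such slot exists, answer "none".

Beatriz free within 09:00–17:00: 11:30–13:30, 16:00–17:00.
Sven ∩ Beatriz: 11:30–12:30, 13:00–13:30.
Sven ∩ Beatriz ∩ Ximena: 11:30–12:30, 13:00–13:30.
Windows ≥ 60 min: 11:30–12:30.
Earliest such window starts at 11:30.

11:30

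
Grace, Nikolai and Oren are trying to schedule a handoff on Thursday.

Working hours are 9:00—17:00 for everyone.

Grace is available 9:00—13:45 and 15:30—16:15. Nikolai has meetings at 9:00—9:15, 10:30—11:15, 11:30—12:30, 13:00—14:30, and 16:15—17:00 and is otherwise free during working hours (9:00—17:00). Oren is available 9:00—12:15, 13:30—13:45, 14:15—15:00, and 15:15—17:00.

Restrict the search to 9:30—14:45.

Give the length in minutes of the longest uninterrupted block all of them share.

60 minutes

Nikolai free within 09:00–17:00: 09:15–10:30, 11:15–11:30, 12:30–13:00, 14:30–16:15.
Grace ∩ Nikolai: 09:15–10:30, 11:15–11:30, 12:30–13:00, 15:30–16:15.
Grace ∩ Nikolai ∩ Oren: 09:15–10:30, 11:15–11:30, 15:30–16:15.
Restricted to 09:30–14:45: 09:30–10:30, 11:15–11:30.
Common window lengths: 60, 15 min; longest is 60.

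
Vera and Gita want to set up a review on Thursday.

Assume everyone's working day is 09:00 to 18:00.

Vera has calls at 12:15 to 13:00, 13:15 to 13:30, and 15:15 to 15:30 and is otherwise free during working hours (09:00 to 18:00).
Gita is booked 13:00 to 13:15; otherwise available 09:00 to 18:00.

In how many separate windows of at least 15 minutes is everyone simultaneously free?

Vera free within 09:00–18:00: 09:00–12:15, 13:00–13:15, 13:30–15:15, 15:30–18:00.
Gita free within 09:00–18:00: 09:00–13:00, 13:15–18:00.
Vera ∩ Gita: 09:00–12:15, 13:30–15:15, 15:30–18:00.
Windows ≥ 15 min: 09:00–12:15, 13:30–15:15, 15:30–18:00.
That's 3 windows.

3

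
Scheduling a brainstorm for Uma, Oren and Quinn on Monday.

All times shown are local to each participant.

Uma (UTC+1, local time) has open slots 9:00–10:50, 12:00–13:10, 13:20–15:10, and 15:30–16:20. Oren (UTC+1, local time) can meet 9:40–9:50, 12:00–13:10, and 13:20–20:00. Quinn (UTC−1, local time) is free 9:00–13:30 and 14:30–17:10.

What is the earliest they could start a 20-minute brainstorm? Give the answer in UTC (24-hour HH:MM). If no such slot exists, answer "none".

Uma → UTC: 08:00–09:50, 11:00–12:10, 12:20–14:10, 14:30–15:20.
Oren → UTC: 08:40–08:50, 11:00–12:10, 12:20–19:00.
Quinn → UTC: 10:00–14:30, 15:30–18:10.
Uma ∩ Oren: 08:40–08:50, 11:00–12:10, 12:20–14:10, 14:30–15:20.
Uma ∩ Oren ∩ Quinn: 11:00–12:10, 12:20–14:10.
Windows ≥ 20 min: 11:00–12:10, 12:20–14:10.
Earliest such window starts at 11:00.

11:00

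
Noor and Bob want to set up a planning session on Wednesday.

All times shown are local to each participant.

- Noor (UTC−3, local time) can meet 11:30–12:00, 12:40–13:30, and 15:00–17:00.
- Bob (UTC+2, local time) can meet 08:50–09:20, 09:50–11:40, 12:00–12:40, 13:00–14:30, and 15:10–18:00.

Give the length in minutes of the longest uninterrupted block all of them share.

Noor → UTC: 14:30–15:00, 15:40–16:30, 18:00–20:00.
Bob → UTC: 06:50–07:20, 07:50–09:40, 10:00–10:40, 11:00–12:30, 13:10–16:00.
Noor ∩ Bob: 14:30–15:00, 15:40–16:00.
Common window lengths: 30, 20 min; longest is 30.

30 minutes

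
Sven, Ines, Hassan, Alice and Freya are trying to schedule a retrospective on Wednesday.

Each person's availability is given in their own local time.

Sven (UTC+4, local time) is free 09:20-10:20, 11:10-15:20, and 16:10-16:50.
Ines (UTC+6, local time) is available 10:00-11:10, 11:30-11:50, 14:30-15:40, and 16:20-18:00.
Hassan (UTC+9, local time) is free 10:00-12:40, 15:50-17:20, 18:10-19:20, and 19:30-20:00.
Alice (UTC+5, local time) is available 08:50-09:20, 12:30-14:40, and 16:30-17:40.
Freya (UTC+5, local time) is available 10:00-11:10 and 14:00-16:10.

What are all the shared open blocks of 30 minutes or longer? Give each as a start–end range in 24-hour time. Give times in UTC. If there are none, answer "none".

09:10–09:40

Sven → UTC: 05:20–06:20, 07:10–11:20, 12:10–12:50.
Ines → UTC: 04:00–05:10, 05:30–05:50, 08:30–09:40, 10:20–12:00.
Hassan → UTC: 01:00–03:40, 06:50–08:20, 09:10–10:20, 10:30–11:00.
Alice → UTC: 03:50–04:20, 07:30–09:40, 11:30–12:40.
Freya → UTC: 05:00–06:10, 09:00–11:10.
Sven ∩ Ines: 05:30–05:50, 08:30–09:40, 10:20–11:20.
Sven ∩ Ines ∩ Hassan: 09:10–09:40, 10:30–11:00.
Sven ∩ Ines ∩ Hassan ∩ Alice: 09:10–09:40.
Sven ∩ Ines ∩ Hassan ∩ Alice ∩ Freya: 09:10–09:40.
Windows ≥ 30 min: 09:10–09:40.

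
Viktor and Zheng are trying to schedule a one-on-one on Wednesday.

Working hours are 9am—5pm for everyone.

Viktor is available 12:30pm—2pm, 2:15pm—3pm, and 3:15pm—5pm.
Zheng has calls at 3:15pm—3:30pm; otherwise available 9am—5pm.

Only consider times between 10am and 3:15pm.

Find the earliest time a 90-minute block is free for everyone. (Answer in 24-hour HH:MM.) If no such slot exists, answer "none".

12:30

Zheng free within 09:00–17:00: 09:00–15:15, 15:30–17:00.
Viktor ∩ Zheng: 12:30–14:00, 14:15–15:00, 15:30–17:00.
Restricted to 10:00–15:15: 12:30–14:00, 14:15–15:00.
Windows ≥ 90 min: 12:30–14:00.
Earliest such window starts at 12:30.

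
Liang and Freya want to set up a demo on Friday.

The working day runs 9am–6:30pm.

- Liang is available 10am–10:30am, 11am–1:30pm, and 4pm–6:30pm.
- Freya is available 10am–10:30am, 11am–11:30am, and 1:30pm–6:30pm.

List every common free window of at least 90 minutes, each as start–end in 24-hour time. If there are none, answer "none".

Liang ∩ Freya: 10:00–10:30, 11:00–11:30, 16:00–18:30.
Windows ≥ 90 min: 16:00–18:30.

16:00–18:30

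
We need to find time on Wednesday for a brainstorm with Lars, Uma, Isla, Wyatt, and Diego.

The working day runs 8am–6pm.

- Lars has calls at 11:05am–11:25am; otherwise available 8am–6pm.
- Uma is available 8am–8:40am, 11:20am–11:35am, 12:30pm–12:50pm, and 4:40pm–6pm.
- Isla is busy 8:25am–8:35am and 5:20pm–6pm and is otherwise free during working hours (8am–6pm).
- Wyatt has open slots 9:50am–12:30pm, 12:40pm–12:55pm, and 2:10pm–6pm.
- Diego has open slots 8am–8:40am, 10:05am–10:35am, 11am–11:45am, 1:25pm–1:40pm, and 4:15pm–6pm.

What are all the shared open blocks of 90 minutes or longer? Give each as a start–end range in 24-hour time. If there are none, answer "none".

Lars free within 08:00–18:00: 08:00–11:05, 11:25–18:00.
Isla free within 08:00–18:00: 08:00–08:25, 08:35–17:20.
Lars ∩ Uma: 08:00–08:40, 11:25–11:35, 12:30–12:50, 16:40–18:00.
Lars ∩ Uma ∩ Isla: 08:00–08:25, 08:35–08:40, 11:25–11:35, 12:30–12:50, 16:40–17:20.
Lars ∩ Uma ∩ Isla ∩ Wyatt: 11:25–11:35, 12:40–12:50, 16:40–17:20.
Lars ∩ Uma ∩ Isla ∩ Wyatt ∩ Diego: 11:25–11:35, 16:40–17:20.
Windows ≥ 90 min: (none).

none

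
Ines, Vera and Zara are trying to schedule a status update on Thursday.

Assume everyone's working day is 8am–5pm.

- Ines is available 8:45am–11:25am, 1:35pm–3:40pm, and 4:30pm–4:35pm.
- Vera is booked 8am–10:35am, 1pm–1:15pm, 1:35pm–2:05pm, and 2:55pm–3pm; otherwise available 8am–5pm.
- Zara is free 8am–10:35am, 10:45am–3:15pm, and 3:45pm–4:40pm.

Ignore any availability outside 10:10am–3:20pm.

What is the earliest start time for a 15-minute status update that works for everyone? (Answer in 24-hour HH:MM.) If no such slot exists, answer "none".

Vera free within 08:00–17:00: 10:35–13:00, 13:15–13:35, 14:05–14:55, 15:00–17:00.
Ines ∩ Vera: 10:35–11:25, 14:05–14:55, 15:00–15:40, 16:30–16:35.
Ines ∩ Vera ∩ Zara: 10:45–11:25, 14:05–14:55, 15:00–15:15, 16:30–16:35.
Restricted to 10:10–15:20: 10:45–11:25, 14:05–14:55, 15:00–15:15.
Windows ≥ 15 min: 10:45–11:25, 14:05–14:55, 15:00–15:15.
Earliest such window starts at 10:45.

10:45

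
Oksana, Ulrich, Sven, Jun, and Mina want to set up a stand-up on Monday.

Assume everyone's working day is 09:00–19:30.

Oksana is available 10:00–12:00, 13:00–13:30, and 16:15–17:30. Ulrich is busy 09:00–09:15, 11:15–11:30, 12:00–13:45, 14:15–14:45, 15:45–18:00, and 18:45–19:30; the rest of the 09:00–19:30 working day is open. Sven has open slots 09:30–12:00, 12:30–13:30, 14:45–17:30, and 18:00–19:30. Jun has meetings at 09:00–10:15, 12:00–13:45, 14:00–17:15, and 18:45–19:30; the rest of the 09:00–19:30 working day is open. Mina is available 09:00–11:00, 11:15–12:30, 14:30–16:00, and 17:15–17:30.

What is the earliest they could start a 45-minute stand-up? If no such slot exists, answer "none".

10:15

Ulrich free within 09:00–19:30: 09:15–11:15, 11:30–12:00, 13:45–14:15, 14:45–15:45, 18:00–18:45.
Jun free within 09:00–19:30: 10:15–12:00, 13:45–14:00, 17:15–18:45.
Oksana ∩ Ulrich: 10:00–11:15, 11:30–12:00.
Oksana ∩ Ulrich ∩ Sven: 10:00–11:15, 11:30–12:00.
Oksana ∩ Ulrich ∩ Sven ∩ Jun: 10:15–11:15, 11:30–12:00.
Oksana ∩ Ulrich ∩ Sven ∩ Jun ∩ Mina: 10:15–11:00, 11:30–12:00.
Windows ≥ 45 min: 10:15–11:00.
Earliest such window starts at 10:15.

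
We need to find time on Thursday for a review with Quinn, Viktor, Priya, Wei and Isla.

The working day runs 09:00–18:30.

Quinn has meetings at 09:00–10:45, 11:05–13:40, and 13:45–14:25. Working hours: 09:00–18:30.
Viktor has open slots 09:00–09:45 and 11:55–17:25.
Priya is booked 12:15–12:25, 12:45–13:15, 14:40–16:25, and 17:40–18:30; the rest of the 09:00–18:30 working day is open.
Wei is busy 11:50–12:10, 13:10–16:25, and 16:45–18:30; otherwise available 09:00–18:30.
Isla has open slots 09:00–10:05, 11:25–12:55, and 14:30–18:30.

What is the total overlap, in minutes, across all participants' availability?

20 minutes

Quinn free within 09:00–18:30: 10:45–11:05, 13:40–13:45, 14:25–18:30.
Priya free within 09:00–18:30: 09:00–12:15, 12:25–12:45, 13:15–14:40, 16:25–17:40.
Wei free within 09:00–18:30: 09:00–11:50, 12:10–13:10, 16:25–16:45.
Quinn ∩ Viktor: 13:40–13:45, 14:25–17:25.
Quinn ∩ Viktor ∩ Priya: 13:40–13:45, 14:25–14:40, 16:25–17:25.
Quinn ∩ Viktor ∩ Priya ∩ Wei: 16:25–16:45.
Quinn ∩ Viktor ∩ Priya ∩ Wei ∩ Isla: 16:25–16:45.
Total common minutes: 20.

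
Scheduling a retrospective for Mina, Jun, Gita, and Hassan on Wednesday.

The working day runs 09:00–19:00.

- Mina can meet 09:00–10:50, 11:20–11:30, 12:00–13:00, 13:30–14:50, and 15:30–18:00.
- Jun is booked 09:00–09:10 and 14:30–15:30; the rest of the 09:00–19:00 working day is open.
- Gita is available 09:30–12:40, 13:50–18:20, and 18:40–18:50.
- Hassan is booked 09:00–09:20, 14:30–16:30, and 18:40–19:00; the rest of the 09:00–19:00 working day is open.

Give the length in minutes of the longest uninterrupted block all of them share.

90 minutes

Jun free within 09:00–19:00: 09:10–14:30, 15:30–19:00.
Hassan free within 09:00–19:00: 09:20–14:30, 16:30–18:40.
Mina ∩ Jun: 09:10–10:50, 11:20–11:30, 12:00–13:00, 13:30–14:30, 15:30–18:00.
Mina ∩ Jun ∩ Gita: 09:30–10:50, 11:20–11:30, 12:00–12:40, 13:50–14:30, 15:30–18:00.
Mina ∩ Jun ∩ Gita ∩ Hassan: 09:30–10:50, 11:20–11:30, 12:00–12:40, 13:50–14:30, 16:30–18:00.
Common window lengths: 80, 10, 40, 40, 90 min; longest is 90.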